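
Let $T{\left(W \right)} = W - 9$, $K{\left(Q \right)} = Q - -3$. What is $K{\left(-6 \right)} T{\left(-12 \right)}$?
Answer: $63$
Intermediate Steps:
$K{\left(Q \right)} = 3 + Q$ ($K{\left(Q \right)} = Q + 3 = 3 + Q$)
$T{\left(W \right)} = -9 + W$
$K{\left(-6 \right)} T{\left(-12 \right)} = \left(3 - 6\right) \left(-9 - 12\right) = \left(-3\right) \left(-21\right) = 63$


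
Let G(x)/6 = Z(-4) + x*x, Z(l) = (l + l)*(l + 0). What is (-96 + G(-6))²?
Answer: 97344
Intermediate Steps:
Z(l) = 2*l² (Z(l) = (2*l)*l = 2*l²)
G(x) = 192 + 6*x² (G(x) = 6*(2*(-4)² + x*x) = 6*(2*16 + x²) = 6*(32 + x²) = 192 + 6*x²)
(-96 + G(-6))² = (-96 + (192 + 6*(-6)²))² = (-96 + (192 + 6*36))² = (-96 + (192 + 216))² = (-96 + 408)² = 312² = 97344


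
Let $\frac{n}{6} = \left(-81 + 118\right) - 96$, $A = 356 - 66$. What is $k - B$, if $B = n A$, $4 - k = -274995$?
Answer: $377659$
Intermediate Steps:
$A = 290$ ($A = 356 - 66 = 290$)
$n = -354$ ($n = 6 \left(\left(-81 + 118\right) - 96\right) = 6 \left(37 - 96\right) = 6 \left(-59\right) = -354$)
$k = 274999$ ($k = 4 - -274995 = 4 + 274995 = 274999$)
$B = -102660$ ($B = \left(-354\right) 290 = -102660$)
$k - B = 274999 - -102660 = 274999 + 102660 = 377659$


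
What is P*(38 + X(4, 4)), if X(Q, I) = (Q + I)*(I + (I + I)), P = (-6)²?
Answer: 4824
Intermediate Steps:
P = 36
X(Q, I) = 3*I*(I + Q) (X(Q, I) = (I + Q)*(I + 2*I) = (I + Q)*(3*I) = 3*I*(I + Q))
P*(38 + X(4, 4)) = 36*(38 + 3*4*(4 + 4)) = 36*(38 + 3*4*8) = 36*(38 + 96) = 36*134 = 4824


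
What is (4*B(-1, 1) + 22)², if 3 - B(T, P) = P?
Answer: 900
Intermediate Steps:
B(T, P) = 3 - P
(4*B(-1, 1) + 22)² = (4*(3 - 1*1) + 22)² = (4*(3 - 1) + 22)² = (4*2 + 22)² = (8 + 22)² = 30² = 900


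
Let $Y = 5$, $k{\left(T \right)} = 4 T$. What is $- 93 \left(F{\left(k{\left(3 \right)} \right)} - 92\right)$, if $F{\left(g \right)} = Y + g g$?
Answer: $-5301$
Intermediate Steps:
$F{\left(g \right)} = 5 + g^{2}$ ($F{\left(g \right)} = 5 + g g = 5 + g^{2}$)
$- 93 \left(F{\left(k{\left(3 \right)} \right)} - 92\right) = - 93 \left(\left(5 + \left(4 \cdot 3\right)^{2}\right) - 92\right) = - 93 \left(\left(5 + 12^{2}\right) - 92\right) = - 93 \left(\left(5 + 144\right) - 92\right) = - 93 \left(149 - 92\right) = \left(-93\right) 57 = -5301$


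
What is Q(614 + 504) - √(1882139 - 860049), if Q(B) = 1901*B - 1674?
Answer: 2123644 - √1022090 ≈ 2.1226e+6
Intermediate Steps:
Q(B) = -1674 + 1901*B
Q(614 + 504) - √(1882139 - 860049) = (-1674 + 1901*(614 + 504)) - √(1882139 - 860049) = (-1674 + 1901*1118) - √1022090 = (-1674 + 2125318) - √1022090 = 2123644 - √1022090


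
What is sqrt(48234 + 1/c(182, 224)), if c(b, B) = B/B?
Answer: sqrt(48235) ≈ 219.62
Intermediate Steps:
c(b, B) = 1
sqrt(48234 + 1/c(182, 224)) = sqrt(48234 + 1/1) = sqrt(48234 + 1) = sqrt(48235)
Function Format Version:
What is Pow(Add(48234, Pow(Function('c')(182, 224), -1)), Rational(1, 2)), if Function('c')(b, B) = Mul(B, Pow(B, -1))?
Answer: Pow(48235, Rational(1, 2)) ≈ 219.62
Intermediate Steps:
Function('c')(b, B) = 1
Pow(Add(48234, Pow(Function('c')(182, 224), -1)), Rational(1, 2)) = Pow(Add(48234, Pow(1, -1)), Rational(1, 2)) = Pow(Add(48234, 1), Rational(1, 2)) = Pow(48235, Rational(1, 2))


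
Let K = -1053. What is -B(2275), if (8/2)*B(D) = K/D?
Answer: 81/700 ≈ 0.11571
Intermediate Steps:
B(D) = -1053/(4*D) (B(D) = (-1053/D)/4 = -1053/(4*D))
-B(2275) = -(-1053)/(4*2275) = -1*(-81/700) = 81/700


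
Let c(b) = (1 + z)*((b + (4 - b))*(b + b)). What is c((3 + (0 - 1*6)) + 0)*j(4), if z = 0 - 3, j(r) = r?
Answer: 192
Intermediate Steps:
z = -3
c(b) = -16*b (c(b) = (1 - 3)*((b + (4 - b))*(b + b)) = -8*2*b = -16*b)
c((3 + (0 - 1*6)) + 0)*j(4) = -16*((3 + (0 - 1*6)) + 0)*4 = -16*((3 + (0 - 6)) + 0)*4 = -16*((3 - 6) + 0)*4 = -16*(-3 + 0)*4 = -16*(-3)*4 = 48*4 = 192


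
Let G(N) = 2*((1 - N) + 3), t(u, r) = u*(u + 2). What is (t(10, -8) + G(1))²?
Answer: 15876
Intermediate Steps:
t(u, r) = u*(2 + u)
G(N) = 8 - 2*N (G(N) = 2*(4 - N) = 8 - 2*N)
(t(10, -8) + G(1))² = (10*(2 + 10) + (8 - 2*1))² = (10*12 + (8 - 2))² = (120 + 6)² = 126² = 15876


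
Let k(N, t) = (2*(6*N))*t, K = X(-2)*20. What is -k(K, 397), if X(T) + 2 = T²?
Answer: -190560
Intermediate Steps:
X(T) = -2 + T²
K = 40 (K = (-2 + (-2)²)*20 = (-2 + 4)*20 = 2*20 = 40)
k(N, t) = 12*N*t (k(N, t) = (12*N)*t = 12*N*t)
-k(K, 397) = -12*40*397 = -1*190560 = -190560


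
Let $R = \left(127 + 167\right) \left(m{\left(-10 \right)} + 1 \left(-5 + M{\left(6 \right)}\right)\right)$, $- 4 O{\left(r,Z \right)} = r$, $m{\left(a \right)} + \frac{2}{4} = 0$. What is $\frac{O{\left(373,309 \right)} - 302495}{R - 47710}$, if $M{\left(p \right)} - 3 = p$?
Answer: $\frac{1210353}{186724} \approx 6.482$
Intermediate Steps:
$M{\left(p \right)} = 3 + p$
$m{\left(a \right)} = - \frac{1}{2}$ ($m{\left(a \right)} = - \frac{1}{2} + 0 = - \frac{1}{2}$)
$O{\left(r,Z \right)} = - \frac{r}{4}$
$R = 1029$ ($R = \left(127 + 167\right) \left(- \frac{1}{2} + 1 \left(-5 + \left(3 + 6\right)\right)\right) = 294 \left(- \frac{1}{2} + 1 \left(-5 + 9\right)\right) = 294 \left(- \frac{1}{2} + 1 \cdot 4\right) = 294 \left(- \frac{1}{2} + 4\right) = 294 \cdot \frac{7}{2} = 1029$)
$\frac{O{\left(373,309 \right)} - 302495}{R - 47710} = \frac{\left(- \frac{1}{4}\right) 373 - 302495}{1029 - 47710} = \frac{- \frac{373}{4} - 302495}{-46681} = \left(- \frac{1210353}{4}\right) \left(- \frac{1}{46681}\right) = \frac{1210353}{186724}$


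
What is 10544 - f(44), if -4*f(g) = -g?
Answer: 10533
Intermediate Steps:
f(g) = g/4 (f(g) = -(-1)*g/4 = g/4)
10544 - f(44) = 10544 - 44/4 = 10544 - 1*11 = 10544 - 11 = 10533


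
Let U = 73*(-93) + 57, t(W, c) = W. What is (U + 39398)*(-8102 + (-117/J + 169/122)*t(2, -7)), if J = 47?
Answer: -758986833490/2867 ≈ -2.6473e+8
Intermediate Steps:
U = -6732 (U = -6789 + 57 = -6732)
(U + 39398)*(-8102 + (-117/J + 169/122)*t(2, -7)) = (-6732 + 39398)*(-8102 + (-117/47 + 169/122)*2) = 32666*(-8102 + (-117*1/47 + 169*(1/122))*2) = 32666*(-8102 + (-117/47 + 169/122)*2) = 32666*(-8102 - 6331/5734*2) = 32666*(-8102 - 6331/2867) = 32666*(-23234765/2867) = -758986833490/2867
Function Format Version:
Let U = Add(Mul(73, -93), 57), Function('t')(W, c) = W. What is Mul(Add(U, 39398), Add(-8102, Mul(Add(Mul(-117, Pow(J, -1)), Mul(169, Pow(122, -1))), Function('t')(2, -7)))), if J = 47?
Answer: Rational(-758986833490, 2867) ≈ -2.6473e+8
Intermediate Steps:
U = -6732 (U = Add(-6789, 57) = -6732)
Mul(Add(U, 39398), Add(-8102, Mul(Add(Mul(-117, Pow(J, -1)), Mul(169, Pow(122, -1))), Function('t')(2, -7)))) = Mul(Add(-6732, 39398), Add(-8102, Mul(Add(Mul(-117, Pow(47, -1)), Mul(169, Pow(122, -1))), 2))) = Mul(32666, Add(-8102, Mul(Add(Mul(-117, Rational(1, 47)), Mul(169, Rational(1, 122))), 2))) = Mul(32666, Add(-8102, Mul(Add(Rational(-117, 47), Rational(169, 122)), 2))) = Mul(32666, Add(-8102, Mul(Rational(-6331, 5734), 2))) = Mul(32666, Add(-8102, Rational(-6331, 2867))) = Mul(32666, Rational(-23234765, 2867)) = Rational(-758986833490, 2867)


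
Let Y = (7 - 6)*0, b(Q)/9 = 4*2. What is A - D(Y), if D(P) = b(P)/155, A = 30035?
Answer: 4655353/155 ≈ 30035.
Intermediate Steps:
b(Q) = 72 (b(Q) = 9*(4*2) = 9*8 = 72)
Y = 0 (Y = 1*0 = 0)
D(P) = 72/155
A - D(Y) = 30035 - 1*72/155 = 30035 - 72/155 = 4655353/155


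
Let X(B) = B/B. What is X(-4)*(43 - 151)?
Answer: -108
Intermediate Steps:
X(B) = 1
X(-4)*(43 - 151) = 1*(43 - 151) = 1*(-108) = -108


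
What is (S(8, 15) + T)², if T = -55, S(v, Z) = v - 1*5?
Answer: 2704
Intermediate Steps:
S(v, Z) = -5 + v (S(v, Z) = v - 5 = -5 + v)
(S(8, 15) + T)² = ((-5 + 8) - 55)² = (3 - 55)² = (-52)² = 2704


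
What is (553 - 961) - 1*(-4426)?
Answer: 4018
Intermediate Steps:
(553 - 961) - 1*(-4426) = -408 + 4426 = 4018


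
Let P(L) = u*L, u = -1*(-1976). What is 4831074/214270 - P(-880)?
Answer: 186297324337/107135 ≈ 1.7389e+6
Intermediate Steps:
u = 1976
P(L) = 1976*L
4831074/214270 - P(-880) = 4831074/214270 - 1976*(-880) = 4831074*(1/214270) - 1*(-1738880) = 2415537/107135 + 1738880 = 186297324337/107135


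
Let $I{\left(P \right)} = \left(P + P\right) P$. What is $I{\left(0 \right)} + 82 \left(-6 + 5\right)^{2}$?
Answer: $82$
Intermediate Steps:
$I{\left(P \right)} = 2 P^{2}$ ($I{\left(P \right)} = 2 P P = 2 P^{2}$)
$I{\left(0 \right)} + 82 \left(-6 + 5\right)^{2} = 2 \cdot 0^{2} + 82 \left(-6 + 5\right)^{2} = 2 \cdot 0 + 82 \left(-1\right)^{2} = 0 + 82 \cdot 1 = 0 + 82 = 82$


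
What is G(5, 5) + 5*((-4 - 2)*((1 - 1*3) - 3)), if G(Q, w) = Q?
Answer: 155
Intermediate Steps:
G(5, 5) + 5*((-4 - 2)*((1 - 1*3) - 3)) = 5 + 5*((-4 - 2)*((1 - 1*3) - 3)) = 5 + 5*(-6*((1 - 3) - 3)) = 5 + 5*(-6*(-2 - 3)) = 5 + 5*(-6*(-5)) = 5 + 5*30 = 5 + 150 = 155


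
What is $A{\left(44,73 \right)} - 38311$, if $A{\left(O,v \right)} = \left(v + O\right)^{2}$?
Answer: $-24622$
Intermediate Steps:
$A{\left(O,v \right)} = \left(O + v\right)^{2}$
$A{\left(44,73 \right)} - 38311 = \left(44 + 73\right)^{2} - 38311 = 117^{2} - 38311 = 13689 - 38311 = -24622$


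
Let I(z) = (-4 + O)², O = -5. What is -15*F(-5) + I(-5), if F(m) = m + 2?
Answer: 126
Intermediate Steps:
F(m) = 2 + m
I(z) = 81 (I(z) = (-4 - 5)² = (-9)² = 81)
-15*F(-5) + I(-5) = -15*(2 - 5) + 81 = -15*(-3) + 81 = 45 + 81 = 126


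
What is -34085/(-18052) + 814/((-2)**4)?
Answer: 1904961/36104 ≈ 52.763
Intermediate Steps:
-34085/(-18052) + 814/((-2)**4) = -34085*(-1/18052) + 814/16 = 34085/18052 + 814*(1/16) = 34085/18052 + 407/8 = 1904961/36104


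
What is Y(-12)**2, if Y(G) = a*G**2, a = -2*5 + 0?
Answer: 2073600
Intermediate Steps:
a = -10 (a = -10 + 0 = -10)
Y(G) = -10*G**2
Y(-12)**2 = (-10*(-12)**2)**2 = (-10*144)**2 = (-1440)**2 = 2073600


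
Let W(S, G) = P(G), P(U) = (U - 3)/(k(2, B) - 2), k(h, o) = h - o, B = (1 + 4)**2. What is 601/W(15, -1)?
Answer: 15025/4 ≈ 3756.3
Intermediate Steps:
B = 25 (B = 5**2 = 25)
P(U) = 3/25 - U/25 (P(U) = (U - 3)/((2 - 1*25) - 2) = (-3 + U)/((2 - 25) - 2) = (-3 + U)/(-23 - 2) = (-3 + U)/(-25) = (-3 + U)*(-1/25) = 3/25 - U/25)
W(S, G) = 3/25 - G/25
601/W(15, -1) = 601/(3/25 - 1/25*(-1)) = 601/(3/25 + 1/25) = 601/(4/25) = 601*(25/4) = 15025/4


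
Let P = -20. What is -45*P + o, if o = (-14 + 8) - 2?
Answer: 892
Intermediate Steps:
o = -8 (o = -6 - 2 = -8)
-45*P + o = -45*(-20) - 8 = 900 - 8 = 892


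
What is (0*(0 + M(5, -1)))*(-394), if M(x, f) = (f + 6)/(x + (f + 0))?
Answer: 0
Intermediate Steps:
M(x, f) = (6 + f)/(f + x) (M(x, f) = (6 + f)/(x + f) = (6 + f)/(f + x))
(0*(0 + M(5, -1)))*(-394) = (0*(0 + (6 - 1)/(-1 + 5)))*(-394) = (0*(0 + 5/4))*(-394) = (0*(5/4))*(-394) = 0*(-394) = 0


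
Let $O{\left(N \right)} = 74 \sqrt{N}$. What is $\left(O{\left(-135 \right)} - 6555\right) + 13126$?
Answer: $6571 + 222 i \sqrt{15} \approx 6571.0 + 859.8 i$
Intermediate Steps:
$\left(O{\left(-135 \right)} - 6555\right) + 13126 = \left(74 \sqrt{-135} - 6555\right) + 13126 = \left(74 \cdot 3 i \sqrt{15} - 6555\right) + 13126 = \left(222 i \sqrt{15} - 6555\right) + 13126 = \left(-6555 + 222 i \sqrt{15}\right) + 13126 = 6571 + 222 i \sqrt{15}$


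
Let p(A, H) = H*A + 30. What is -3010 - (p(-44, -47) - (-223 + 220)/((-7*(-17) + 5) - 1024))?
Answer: -1532399/300 ≈ -5108.0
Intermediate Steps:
p(A, H) = 30 + A*H (p(A, H) = A*H + 30 = 30 + A*H)
-3010 - (p(-44, -47) - (-223 + 220)/((-7*(-17) + 5) - 1024)) = -3010 - ((30 - 44*(-47)) - (-223 + 220)/((-7*(-17) + 5) - 1024)) = -3010 - ((30 + 2068) - (-3)/((119 + 5) - 1024)) = -3010 - (2098 - (-3)/(124 - 1024)) = -3010 - (2098 - (-3)/(-900)) = -3010 - (2098 - (-3)*(-1)/900) = -3010 - (2098 - 1*1/300) = -3010 - (2098 - 1/300) = -3010 - 1*629399/300 = -3010 - 629399/300 = -1532399/300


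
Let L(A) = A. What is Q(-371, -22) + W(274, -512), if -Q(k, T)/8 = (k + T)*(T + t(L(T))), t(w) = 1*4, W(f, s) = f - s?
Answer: -55806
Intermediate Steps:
t(w) = 4
Q(k, T) = -8*(4 + T)*(T + k) (Q(k, T) = -8*(k + T)*(T + 4) = -8*(T + k)*(4 + T) = -8*(4 + T)*(T + k))
Q(-371, -22) + W(274, -512) = (-32*(-22) - 32*(-371) - 8*(-22)² - 8*(-22)*(-371)) + (274 - 1*(-512)) = (704 + 11872 - 8*484 - 65296) + (274 + 512) = (704 + 11872 - 3872 - 65296) + 786 = -56592 + 786 = -55806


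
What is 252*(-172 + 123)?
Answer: -12348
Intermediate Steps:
252*(-172 + 123) = 252*(-49) = -12348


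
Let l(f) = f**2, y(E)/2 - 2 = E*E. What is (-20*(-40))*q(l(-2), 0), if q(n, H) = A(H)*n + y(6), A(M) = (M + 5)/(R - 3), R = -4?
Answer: 409600/7 ≈ 58514.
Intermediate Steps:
y(E) = 4 + 2*E**2 (y(E) = 4 + 2*(E*E) = 4 + 2*E**2)
A(M) = -5/7 - M/7 (A(M) = (M + 5)/(-4 - 3) = (5 + M)/(-7) = (5 + M)*(-1/7) = -5/7 - M/7)
q(n, H) = 76 + n*(-5/7 - H/7) (q(n, H) = (-5/7 - H/7)*n + (4 + 2*6**2) = n*(-5/7 - H/7) + (4 + 2*36) = n*(-5/7 - H/7) + (4 + 72) = n*(-5/7 - H/7) + 76 = 76 + n*(-5/7 - H/7))
(-20*(-40))*q(l(-2), 0) = (-20*(-40))*(76 - 1/7*(-2)**2*(5 + 0)) = 800*(76 - 1/7*4*5) = 800*(76 - 20/7) = 800*(512/7) = 409600/7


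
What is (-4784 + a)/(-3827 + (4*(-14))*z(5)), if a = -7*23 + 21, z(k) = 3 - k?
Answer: 4924/3715 ≈ 1.3254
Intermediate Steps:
a = -140 (a = -161 + 21 = -140)
(-4784 + a)/(-3827 + (4*(-14))*z(5)) = (-4784 - 140)/(-3827 + (4*(-14))*(3 - 1*5)) = -4924/(-3827 - 56*(3 - 5)) = -4924/(-3827 - 56*(-2)) = -4924/(-3827 + 112) = -4924/(-3715) = -4924*(-1/3715) = 4924/3715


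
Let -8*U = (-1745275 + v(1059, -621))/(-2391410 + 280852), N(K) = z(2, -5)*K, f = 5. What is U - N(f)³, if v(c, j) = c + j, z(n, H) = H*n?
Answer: 2110556255163/16884464 ≈ 1.2500e+5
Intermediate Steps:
N(K) = -10*K (N(K) = (-5*2)*K = -10*K)
U = -1744837/16884464 (U = -(-1745275 + (1059 - 621))/(8*(-2391410 + 280852)) = -(-1745275 + 438)/(8*(-2110558)) = -(-1744837)*(-1)/(8*2110558) = -⅛*1744837/2110558 = -1744837/16884464 ≈ -0.10334)
U - N(f)³ = -1744837/16884464 - (-10*5)³ = -1744837/16884464 - 1*(-50)³ = -1744837/16884464 - 1*(-125000) = -1744837/16884464 + 125000 = 2110556255163/16884464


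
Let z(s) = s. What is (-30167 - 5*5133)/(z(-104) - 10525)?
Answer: 55832/10629 ≈ 5.2528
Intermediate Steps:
(-30167 - 5*5133)/(z(-104) - 10525) = (-30167 - 5*5133)/(-104 - 10525) = (-30167 - 25665)/(-10629) = -55832*(-1/10629) = 55832/10629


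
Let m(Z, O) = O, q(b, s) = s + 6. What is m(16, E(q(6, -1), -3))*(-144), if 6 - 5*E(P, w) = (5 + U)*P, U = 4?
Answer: 5616/5 ≈ 1123.2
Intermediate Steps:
q(b, s) = 6 + s
E(P, w) = 6/5 - 9*P/5 (E(P, w) = 6/5 - (5 + 4)*P/5 = 6/5 - 9*P/5)
m(16, E(q(6, -1), -3))*(-144) = (6/5 - 9*(6 - 1)/5)*(-144) = (6/5 - 9/5*5)*(-144) = (6/5 - 9)*(-144) = -39/5*(-144) = 5616/5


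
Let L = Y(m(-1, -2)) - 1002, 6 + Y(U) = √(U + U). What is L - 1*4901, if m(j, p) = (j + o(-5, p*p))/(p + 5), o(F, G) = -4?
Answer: -5909 + I*√30/3 ≈ -5909.0 + 1.8257*I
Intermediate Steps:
m(j, p) = (-4 + j)/(5 + p) (m(j, p) = (j - 4)/(p + 5) = (-4 + j)/(5 + p))
Y(U) = -6 + √2*√U (Y(U) = -6 + √(U + U) = -6 + √(2*U) = -6 + √2*√U)
L = -1008 + I*√30/3 (L = (-6 + √2*√((-4 - 1)/(5 - 2))) - 1002 = (-6 + √2*√(-5/3)) - 1002 = (-6 + √2*(I*√15/3)) - 1002 = (-6 + I*√30/3) - 1002 = -1008 + I*√30/3 ≈ -1008.0 + 1.8257*I)
L - 1*4901 = (-1008 + I*√30/3) - 1*4901 = (-1008 + I*√30/3) - 4901 = -5909 + I*√30/3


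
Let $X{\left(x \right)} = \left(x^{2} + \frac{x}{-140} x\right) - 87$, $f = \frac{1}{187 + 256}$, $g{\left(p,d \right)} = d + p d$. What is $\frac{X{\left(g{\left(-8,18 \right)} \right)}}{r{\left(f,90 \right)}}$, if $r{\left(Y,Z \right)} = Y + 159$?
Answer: $\frac{17360727}{176095} \approx 98.587$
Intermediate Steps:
$g{\left(p,d \right)} = d + d p$
$f = \frac{1}{443} \approx 0.0022573$
$X{\left(x \right)} = -87 + \frac{139 x^{2}}{140}$ ($X{\left(x \right)} = \left(x^{2} + x \left(- \frac{1}{140}\right) x\right) - 87 = \left(x^{2} + - \frac{x}{140} x\right) - 87 = \left(x^{2} - \frac{x^{2}}{140}\right) - 87 = \frac{139 x^{2}}{140} - 87 = -87 + \frac{139 x^{2}}{140}$)
$r{\left(Y,Z \right)} = 159 + Y$
$\frac{X{\left(g{\left(-8,18 \right)} \right)}}{r{\left(f,90 \right)}} = \frac{-87 + \frac{139 \left(18 \left(1 - 8\right)\right)^{2}}{140}}{159 + \frac{1}{443}} = \frac{-87 + \frac{139 \left(18 \left(-7\right)\right)^{2}}{140}}{\frac{70438}{443}} = \left(-87 + \frac{139 \left(-126\right)^{2}}{140}\right) \frac{443}{70438} = \left(-87 + \frac{139}{140} \cdot 15876\right) \frac{443}{70438} = \left(-87 + \frac{78813}{5}\right) \frac{443}{70438} = \frac{78378}{5} \cdot \frac{443}{70438} = \frac{17360727}{176095}$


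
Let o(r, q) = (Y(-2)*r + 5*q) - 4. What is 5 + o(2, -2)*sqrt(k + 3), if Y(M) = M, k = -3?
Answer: 5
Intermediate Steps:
o(r, q) = -4 - 2*r + 5*q (o(r, q) = (-2*r + 5*q) - 4 = -4 - 2*r + 5*q)
5 + o(2, -2)*sqrt(k + 3) = 5 + (-4 - 2*2 + 5*(-2))*sqrt(-3 + 3) = 5 + (-4 - 4 - 10)*sqrt(0) = 5 - 18*0 = 5 + 0 = 5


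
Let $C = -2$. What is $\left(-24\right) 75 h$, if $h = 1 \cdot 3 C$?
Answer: $10800$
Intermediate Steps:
$h = -6$ ($h = 1 \cdot 3 \left(-2\right) = 3 \left(-2\right) = -6$)
$\left(-24\right) 75 h = \left(-24\right) 75 \left(-6\right) = \left(-1800\right) \left(-6\right) = 10800$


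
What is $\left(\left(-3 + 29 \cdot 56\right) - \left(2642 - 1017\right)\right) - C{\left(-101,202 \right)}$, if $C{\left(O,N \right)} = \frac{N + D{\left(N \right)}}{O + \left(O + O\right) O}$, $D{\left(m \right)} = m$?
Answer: $- \frac{808}{201} \approx -4.0199$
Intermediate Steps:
$C{\left(O,N \right)} = \frac{2 N}{O + 2 O^{2}}$ ($C{\left(O,N \right)} = \frac{N + N}{O + \left(O + O\right) O} = \frac{2 N}{O + 2 O O} = \frac{2 N}{O + 2 O^{2}}$)
$\left(\left(-3 + 29 \cdot 56\right) - \left(2642 - 1017\right)\right) - C{\left(-101,202 \right)} = \left(\left(-3 + 29 \cdot 56\right) - \left(2642 - 1017\right)\right) - 2 \cdot 202 \frac{1}{-101} \frac{1}{1 + 2 \left(-101\right)} = \left(\left(-3 + 1624\right) - \left(2642 - 1017\right)\right) - 2 \cdot 202 \left(- \frac{1}{101}\right) \frac{1}{1 - 202} = \left(1621 - 1625\right) - 2 \cdot 202 \left(- \frac{1}{101}\right) \frac{1}{-201} = \left(1621 - 1625\right) - 2 \cdot 202 \left(- \frac{1}{101}\right) \left(- \frac{1}{201}\right) = -4 - \frac{4}{201} = - \frac{808}{201}$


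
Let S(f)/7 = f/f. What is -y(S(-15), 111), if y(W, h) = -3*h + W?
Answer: 326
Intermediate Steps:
S(f) = 7 (S(f) = 7*(f/f) = 7*1 = 7)
y(W, h) = W - 3*h
-y(S(-15), 111) = -(7 - 3*111) = -(7 - 333) = -1*(-326) = 326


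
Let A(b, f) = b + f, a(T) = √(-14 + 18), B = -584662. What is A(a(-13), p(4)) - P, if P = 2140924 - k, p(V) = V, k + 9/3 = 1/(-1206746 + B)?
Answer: -3835263006769/1791408 ≈ -2.1409e+6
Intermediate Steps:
k = -5374225/1791408 (k = -3 + 1/(-1206746 - 584662) = -3 + 1/(-1791408) = -3 - 1/1791408 = -5374225/1791408 ≈ -3.0000)
a(T) = 2 (a(T) = √4 = 2)
P = 3835273755217/1791408 (P = 2140924 - 1*(-5374225/1791408) = 2140924 + 5374225/1791408 = 3835273755217/1791408 ≈ 2.1409e+6)
A(a(-13), p(4)) - P = (2 + 4) - 1*3835273755217/1791408 = 6 - 3835273755217/1791408 = -3835263006769/1791408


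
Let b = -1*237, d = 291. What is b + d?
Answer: 54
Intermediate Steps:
b = -237
b + d = -237 + 291 = 54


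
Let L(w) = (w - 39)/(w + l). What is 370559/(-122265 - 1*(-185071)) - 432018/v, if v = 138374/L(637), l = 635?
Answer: 2041541794007/460608024532 ≈ 4.4323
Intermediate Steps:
L(w) = (-39 + w)/(635 + w) (L(w) = (w - 39)/(w + 635) = (-39 + w)/(635 + w))
v = 88005864/299 (v = 138374/(((-39 + 637)/(635 + 637))) = 138374/((598/1272)) = 138374/(((1/1272)*598)) = 138374/(299/636) = 138374*(636/299) = 88005864/299 ≈ 2.9433e+5)
370559/(-122265 - 1*(-185071)) - 432018/v = 370559/(-122265 - 1*(-185071)) - 432018/88005864/299 = 370559/(-122265 + 185071) - 432018*299/88005864 = 370559/62806 - 21528897/14667644 = 2041541794007/460608024532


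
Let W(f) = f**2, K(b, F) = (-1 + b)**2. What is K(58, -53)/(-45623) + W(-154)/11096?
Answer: 261486041/126558202 ≈ 2.0661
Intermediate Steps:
K(58, -53)/(-45623) + W(-154)/11096 = (-1 + 58)**2/(-45623) + (-154)**2/11096 = 57**2*(-1/45623) + 23716*(1/11096) = 3249*(-1/45623) + 5929/2774 = -3249/45623 + 5929/2774 = 261486041/126558202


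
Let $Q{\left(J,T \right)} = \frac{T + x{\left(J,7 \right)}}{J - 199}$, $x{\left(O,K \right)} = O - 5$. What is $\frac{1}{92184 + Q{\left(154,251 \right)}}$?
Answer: $\frac{9}{829576} \approx 1.0849 \cdot 10^{-5}$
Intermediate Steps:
$x{\left(O,K \right)} = -5 + O$ ($x{\left(O,K \right)} = O - 5 = -5 + O$)
$Q{\left(J,T \right)} = \frac{-5 + J + T}{-199 + J}$ ($Q{\left(J,T \right)} = \frac{T + \left(-5 + J\right)}{J - 199} = \frac{-5 + J + T}{-199 + J}$)
$\frac{1}{92184 + Q{\left(154,251 \right)}} = \frac{1}{92184 + \frac{-5 + 154 + 251}{-199 + 154}} = \frac{1}{92184 + \frac{1}{-45} \cdot 400} = \frac{1}{92184 - \frac{80}{9}} = \frac{1}{\frac{829576}{9}} = \frac{9}{829576}$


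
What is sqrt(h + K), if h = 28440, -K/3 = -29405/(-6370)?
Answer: sqrt(941587842)/182 ≈ 168.60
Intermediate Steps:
K = -17643/1274 (K = -(-88215)/(-6370) = -(-88215)*(-1)/6370 = -3*5881/1274 = -17643/1274 ≈ -13.849)
sqrt(h + K) = sqrt(28440 - 17643/1274) = sqrt(36214917/1274) = sqrt(941587842)/182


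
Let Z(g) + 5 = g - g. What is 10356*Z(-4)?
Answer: -51780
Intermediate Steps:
Z(g) = -5 (Z(g) = -5 + (g - g) = -5 + 0 = -5)
10356*Z(-4) = 10356*(-5) = -51780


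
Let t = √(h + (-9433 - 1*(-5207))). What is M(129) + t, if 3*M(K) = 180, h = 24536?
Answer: 60 + √20310 ≈ 202.51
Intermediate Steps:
M(K) = 60 (M(K) = (⅓)*180 = 60)
t = √20310 (t = √(24536 + (-9433 - 1*(-5207))) = √(24536 + (-9433 + 5207)) = √(24536 - 4226) = √20310 ≈ 142.51)
M(129) + t = 60 + √20310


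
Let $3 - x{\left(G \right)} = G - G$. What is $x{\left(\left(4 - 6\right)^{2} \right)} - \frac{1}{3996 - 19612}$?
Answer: $\frac{46849}{15616} \approx 3.0001$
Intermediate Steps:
$x{\left(G \right)} = 3$ ($x{\left(G \right)} = 3 - \left(G - G\right) = 3 - 0 = 3 + 0 = 3$)
$x{\left(\left(4 - 6\right)^{2} \right)} - \frac{1}{3996 - 19612} = 3 - \frac{1}{3996 - 19612} = 3 - \frac{1}{-15616} = 3 - - \frac{1}{15616} = 3 + \frac{1}{15616} = \frac{46849}{15616}$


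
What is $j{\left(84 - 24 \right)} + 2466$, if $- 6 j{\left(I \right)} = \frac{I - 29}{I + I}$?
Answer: $\frac{1775489}{720} \approx 2466.0$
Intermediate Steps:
$j{\left(I \right)} = - \frac{-29 + I}{12 I}$ ($j{\left(I \right)} = - \frac{\left(I - 29\right) \frac{1}{I + I}}{6} = - \frac{\left(-29 + I\right) \frac{1}{2 I}}{6} = - \frac{\frac{1}{2} \frac{1}{I} \left(-29 + I\right)}{6} = - \frac{-29 + I}{12 I}$)
$j{\left(84 - 24 \right)} + 2466 = \frac{29 - \left(84 - 24\right)}{12 \left(84 - 24\right)} + 2466 = \frac{29 - 60}{12 \cdot 60} + 2466 = \frac{1}{12} \cdot \frac{1}{60} \left(29 - 60\right) + 2466 = \frac{1}{12} \cdot \frac{1}{60} \left(-31\right) + 2466 = - \frac{31}{720} + 2466 = \frac{1775489}{720}$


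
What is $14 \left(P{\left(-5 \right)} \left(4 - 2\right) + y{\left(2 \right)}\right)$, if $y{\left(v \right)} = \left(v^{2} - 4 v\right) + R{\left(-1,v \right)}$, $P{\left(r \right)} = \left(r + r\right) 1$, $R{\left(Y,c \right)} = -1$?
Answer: $-350$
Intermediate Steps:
$P{\left(r \right)} = 2 r$ ($P{\left(r \right)} = 2 r 1 = 2 r$)
$y{\left(v \right)} = -1 + v^{2} - 4 v$ ($y{\left(v \right)} = \left(v^{2} - 4 v\right) - 1 = -1 + v^{2} - 4 v$)
$14 \left(P{\left(-5 \right)} \left(4 - 2\right) + y{\left(2 \right)}\right) = 14 \left(2 \left(-5\right) \left(4 - 2\right) - \left(9 - 4\right)\right) = 14 \left(\left(-10\right) 2 - 5\right) = 14 \left(-20 - 5\right) = 14 \left(-25\right) = -350$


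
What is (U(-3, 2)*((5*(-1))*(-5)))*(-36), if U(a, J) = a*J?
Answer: 5400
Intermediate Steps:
U(a, J) = J*a
(U(-3, 2)*((5*(-1))*(-5)))*(-36) = ((2*(-3))*((5*(-1))*(-5)))*(-36) = -(-30)*(-5)*(-36) = -6*25*(-36) = -150*(-36) = 5400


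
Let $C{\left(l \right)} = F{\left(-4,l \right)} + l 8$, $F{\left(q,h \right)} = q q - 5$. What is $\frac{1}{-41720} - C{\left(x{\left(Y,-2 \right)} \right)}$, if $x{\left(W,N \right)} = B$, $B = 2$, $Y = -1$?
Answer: $- \frac{1126441}{41720} \approx -27.0$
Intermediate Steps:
$F{\left(q,h \right)} = -5 + q^{2}$ ($F{\left(q,h \right)} = q^{2} - 5 = -5 + q^{2}$)
$x{\left(W,N \right)} = 2$
$C{\left(l \right)} = 11 + 8 l$ ($C{\left(l \right)} = \left(-5 + \left(-4\right)^{2}\right) + l 8 = \left(-5 + 16\right) + 8 l = 11 + 8 l$)
$\frac{1}{-41720} - C{\left(x{\left(Y,-2 \right)} \right)} = \frac{1}{-41720} - \left(11 + 8 \cdot 2\right) = - \frac{1}{41720} - \left(11 + 16\right) = - \frac{1}{41720} - 27 = - \frac{1126441}{41720}$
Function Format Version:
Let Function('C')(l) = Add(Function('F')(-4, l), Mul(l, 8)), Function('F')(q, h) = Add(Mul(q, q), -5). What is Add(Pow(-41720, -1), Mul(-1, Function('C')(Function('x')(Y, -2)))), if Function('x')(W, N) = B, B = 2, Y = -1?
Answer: Rational(-1126441, 41720) ≈ -27.000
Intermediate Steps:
Function('F')(q, h) = Add(-5, Pow(q, 2)) (Function('F')(q, h) = Add(Pow(q, 2), -5) = Add(-5, Pow(q, 2)))
Function('x')(W, N) = 2
Function('C')(l) = Add(11, Mul(8, l)) (Function('C')(l) = Add(Add(-5, Pow(-4, 2)), Mul(l, 8)) = Add(Add(-5, 16), Mul(8, l)) = Add(11, Mul(8, l)))
Add(Pow(-41720, -1), Mul(-1, Function('C')(Function('x')(Y, -2)))) = Add(Pow(-41720, -1), Mul(-1, Add(11, Mul(8, 2)))) = Add(Rational(-1, 41720), Mul(-1, Add(11, 16))) = Add(Rational(-1, 41720), Mul(-1, 27)) = Add(Rational(-1, 41720), -27) = Rational(-1126441, 41720)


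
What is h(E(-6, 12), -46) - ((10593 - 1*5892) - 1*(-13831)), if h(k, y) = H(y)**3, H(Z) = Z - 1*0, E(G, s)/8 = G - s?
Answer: -115868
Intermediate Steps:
E(G, s) = -8*s + 8*G (E(G, s) = 8*(G - s) = -8*s + 8*G)
H(Z) = Z (H(Z) = Z + 0 = Z)
h(k, y) = y**3
h(E(-6, 12), -46) - ((10593 - 1*5892) - 1*(-13831)) = (-46)**3 - ((10593 - 1*5892) - 1*(-13831)) = -97336 - ((10593 - 5892) + 13831) = -97336 - (4701 + 13831) = -97336 - 1*18532 = -97336 - 18532 = -115868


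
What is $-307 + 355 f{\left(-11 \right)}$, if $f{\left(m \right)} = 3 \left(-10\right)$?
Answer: $-10957$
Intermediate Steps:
$f{\left(m \right)} = -30$
$-307 + 355 f{\left(-11 \right)} = -307 + 355 \left(-30\right) = -307 - 10650 = -10957$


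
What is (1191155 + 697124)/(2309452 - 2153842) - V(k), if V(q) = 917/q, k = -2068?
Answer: 2023827671/160900740 ≈ 12.578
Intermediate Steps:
(1191155 + 697124)/(2309452 - 2153842) - V(k) = (1191155 + 697124)/(2309452 - 2153842) - 917/(-2068) = 1888279/155610 - 917*(-1)/2068 = 1888279*(1/155610) - 1*(-917/2068) = 1888279/155610 + 917/2068 = 2023827671/160900740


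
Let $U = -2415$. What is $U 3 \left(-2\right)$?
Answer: $14490$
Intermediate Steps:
$U 3 \left(-2\right) = - 2415 \cdot 3 \left(-2\right) = \left(-2415\right) \left(-6\right) = 14490$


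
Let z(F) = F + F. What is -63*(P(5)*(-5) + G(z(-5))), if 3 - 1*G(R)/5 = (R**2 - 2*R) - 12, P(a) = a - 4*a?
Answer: 28350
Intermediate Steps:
z(F) = 2*F
P(a) = -3*a
G(R) = 75 - 5*R**2 + 10*R (G(R) = 15 - 5*((R**2 - 2*R) - 12) = 15 - 5*(-12 + R**2 - 2*R) = 15 + (60 - 5*R**2 + 10*R) = 75 - 5*R**2 + 10*R)
-63*(P(5)*(-5) + G(z(-5))) = -63*(-3*5*(-5) + (75 - 5*(2*(-5))**2 + 10*(2*(-5)))) = -63*(-15*(-5) + (75 - 5*(-10)**2 + 10*(-10))) = -63*(75 + (75 - 5*100 - 100)) = -63*(75 + (75 - 500 - 100)) = -63*(75 - 525) = -63*(-450) = 28350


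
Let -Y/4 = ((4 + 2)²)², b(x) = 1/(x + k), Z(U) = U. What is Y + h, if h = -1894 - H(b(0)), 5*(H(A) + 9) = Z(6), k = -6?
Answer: -35351/5 ≈ -7070.2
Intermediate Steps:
b(x) = 1/(-6 + x) (b(x) = 1/(x - 6) = 1/(-6 + x))
H(A) = -39/5 (H(A) = -9 + (⅕)*6 = -9 + 6/5 = -39/5)
h = -9431/5 (h = -1894 - 1*(-39/5) = -1894 + 39/5 = -9431/5 ≈ -1886.2)
Y = -5184 (Y = -4*(4 + 2)⁴ = -4*(6²)² = -4*36² = -4*1296 = -5184)
Y + h = -5184 - 9431/5 = -35351/5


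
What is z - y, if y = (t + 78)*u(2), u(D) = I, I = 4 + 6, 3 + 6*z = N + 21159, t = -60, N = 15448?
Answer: 17762/3 ≈ 5920.7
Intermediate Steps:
z = 18302/3 (z = -1/2 + (15448 + 21159)/6 = -1/2 + (1/6)*36607 = -1/2 + 36607/6 = 18302/3 ≈ 6100.7)
I = 10
u(D) = 10
y = 180 (y = (-60 + 78)*10 = 18*10 = 180)
z - y = 18302/3 - 1*180 = 18302/3 - 180 = 17762/3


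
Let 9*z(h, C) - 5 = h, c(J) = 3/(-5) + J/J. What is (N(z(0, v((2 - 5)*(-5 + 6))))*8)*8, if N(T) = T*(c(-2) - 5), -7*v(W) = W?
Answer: -1472/9 ≈ -163.56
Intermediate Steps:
v(W) = -W/7
c(J) = ⅖ (c(J) = 3*(-⅕) + 1 = -⅗ + 1 = ⅖)
z(h, C) = 5/9 + h/9
N(T) = -23*T/5 (N(T) = T*(⅖ - 5) = T*(-23/5) = -23*T/5)
(N(z(0, v((2 - 5)*(-5 + 6))))*8)*8 = (-23*(5/9 + (⅑)*0)/5*8)*8 = (-23*(5/9 + 0)/5*8)*8 = (-23/5*5/9*8)*8 = -23/9*8*8 = -184/9*8 = -1472/9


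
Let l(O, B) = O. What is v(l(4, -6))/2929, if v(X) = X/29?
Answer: 4/84941 ≈ 4.7092e-5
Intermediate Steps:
v(X) = X/29 (v(X) = X*(1/29) = X/29)
v(l(4, -6))/2929 = ((1/29)*4)/2929 = (4/29)*(1/2929) = 4/84941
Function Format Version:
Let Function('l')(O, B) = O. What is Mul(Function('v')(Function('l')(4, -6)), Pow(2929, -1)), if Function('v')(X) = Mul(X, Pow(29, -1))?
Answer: Rational(4, 84941) ≈ 4.7092e-5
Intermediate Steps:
Function('v')(X) = Mul(Rational(1, 29), X) (Function('v')(X) = Mul(X, Rational(1, 29)) = Mul(Rational(1, 29), X))
Mul(Function('v')(Function('l')(4, -6)), Pow(2929, -1)) = Mul(Mul(Rational(1, 29), 4), Pow(2929, -1)) = Mul(Rational(4, 29), Rational(1, 2929)) = Rational(4, 84941)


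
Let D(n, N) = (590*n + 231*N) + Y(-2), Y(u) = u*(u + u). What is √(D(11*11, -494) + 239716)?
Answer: 10*√1970 ≈ 443.85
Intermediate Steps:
Y(u) = 2*u² (Y(u) = u*(2*u) = 2*u²)
D(n, N) = 8 + 231*N + 590*n (D(n, N) = (590*n + 231*N) + 2*(-2)² = (231*N + 590*n) + 2*4 = (231*N + 590*n) + 8 = 8 + 231*N + 590*n)
√(D(11*11, -494) + 239716) = √((8 + 231*(-494) + 590*(11*11)) + 239716) = √((8 - 114114 + 590*121) + 239716) = √((8 - 114114 + 71390) + 239716) = √(-42716 + 239716) = √197000 = 10*√1970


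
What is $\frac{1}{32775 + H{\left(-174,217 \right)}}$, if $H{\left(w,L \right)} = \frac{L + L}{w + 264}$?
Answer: $\frac{45}{1475092} \approx 3.0507 \cdot 10^{-5}$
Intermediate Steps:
$H{\left(w,L \right)} = \frac{2 L}{264 + w}$
$\frac{1}{32775 + H{\left(-174,217 \right)}} = \frac{1}{32775 + 2 \cdot 217 \frac{1}{264 - 174}} = \frac{1}{32775 + 2 \cdot 217 \cdot \frac{1}{90}} = \frac{1}{32775 + \frac{217}{45}} = \frac{1}{\frac{1475092}{45}} = \frac{45}{1475092}$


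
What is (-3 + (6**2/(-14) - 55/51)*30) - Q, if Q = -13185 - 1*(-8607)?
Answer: 531395/119 ≈ 4465.5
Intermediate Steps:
Q = -4578 (Q = -13185 + 8607 = -4578)
(-3 + (6**2/(-14) - 55/51)*30) - Q = (-3 + (6**2/(-14) - 55/51)*30) - 1*(-4578) = (-3 + (36*(-1/14) - 55*1/51)*30) + 4578 = (-3 + (-18/7 - 55/51)*30) + 4578 = (-3 - 1303/357*30) + 4578 = (-3 - 13030/119) + 4578 = -13387/119 + 4578 = 531395/119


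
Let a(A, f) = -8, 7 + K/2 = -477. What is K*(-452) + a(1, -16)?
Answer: 437528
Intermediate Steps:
K = -968 (K = -14 + 2*(-477) = -14 - 954 = -968)
K*(-452) + a(1, -16) = -968*(-452) - 8 = 437536 - 8 = 437528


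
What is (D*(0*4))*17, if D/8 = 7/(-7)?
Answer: 0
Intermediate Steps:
D = -8 (D = 8*(7/(-7)) = 8*(7*(-⅐)) = 8*(-1) = -8)
(D*(0*4))*17 = -0*4*17 = -8*0*17 = 0*17 = 0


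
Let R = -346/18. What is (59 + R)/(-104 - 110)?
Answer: -179/963 ≈ -0.18588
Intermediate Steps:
R = -173/9 (R = -346*1/18 = -173/9 ≈ -19.222)
(59 + R)/(-104 - 110) = (59 - 173/9)/(-104 - 110) = (358/9)/(-214) = (358/9)*(-1/214) = -179/963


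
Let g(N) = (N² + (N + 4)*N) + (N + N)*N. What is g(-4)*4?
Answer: 192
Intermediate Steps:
g(N) = 3*N² + N*(4 + N) (g(N) = (N² + (4 + N)*N) + (2*N)*N = (N² + N*(4 + N)) + 2*N² = 3*N² + N*(4 + N))
g(-4)*4 = (4*(-4)*(1 - 4))*4 = (4*(-4)*(-3))*4 = 48*4 = 192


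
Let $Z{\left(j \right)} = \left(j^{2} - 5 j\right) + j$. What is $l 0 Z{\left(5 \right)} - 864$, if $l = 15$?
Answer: $-864$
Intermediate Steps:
$Z{\left(j \right)} = j^{2} - 4 j$
$l 0 Z{\left(5 \right)} - 864 = 15 \cdot 0 \cdot 5 \left(-4 + 5\right) - 864 = 0 \cdot 5 \cdot 1 - 864 = 0 \cdot 5 - 864 = 0 - 864 = -864$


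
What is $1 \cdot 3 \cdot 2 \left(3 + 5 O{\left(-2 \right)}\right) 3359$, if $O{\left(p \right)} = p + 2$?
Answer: $60462$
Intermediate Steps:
$O{\left(p \right)} = 2 + p$
$1 \cdot 3 \cdot 2 \left(3 + 5 O{\left(-2 \right)}\right) 3359 = 1 \cdot 3 \cdot 2 \left(3 + 5 \left(2 - 2\right)\right) 3359 = 3 \cdot 2 \left(3 + 5 \cdot 0\right) 3359 = 6 \left(3 + 0\right) 3359 = 6 \cdot 3 \cdot 3359 = 18 \cdot 3359 = 60462$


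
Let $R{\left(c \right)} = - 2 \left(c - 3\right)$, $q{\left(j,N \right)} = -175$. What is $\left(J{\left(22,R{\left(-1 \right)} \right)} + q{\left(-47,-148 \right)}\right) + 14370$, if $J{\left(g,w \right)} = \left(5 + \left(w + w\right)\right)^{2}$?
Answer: $14636$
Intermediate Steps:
$R{\left(c \right)} = 6 - 2 c$ ($R{\left(c \right)} = - 2 \left(-3 + c\right) = 6 - 2 c$)
$J{\left(g,w \right)} = \left(5 + 2 w\right)^{2}$
$\left(J{\left(22,R{\left(-1 \right)} \right)} + q{\left(-47,-148 \right)}\right) + 14370 = \left(\left(5 + 2 \left(6 - -2\right)\right)^{2} - 175\right) + 14370 = \left(\left(5 + 2 \left(6 + 2\right)\right)^{2} - 175\right) + 14370 = \left(\left(5 + 2 \cdot 8\right)^{2} - 175\right) + 14370 = \left(\left(5 + 16\right)^{2} - 175\right) + 14370 = \left(21^{2} - 175\right) + 14370 = \left(441 - 175\right) + 14370 = 266 + 14370 = 14636$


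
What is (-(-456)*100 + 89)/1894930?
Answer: 45689/1894930 ≈ 0.024111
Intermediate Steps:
(-(-456)*100 + 89)/1894930 = (-228*(-200) + 89)*(1/1894930) = (45600 + 89)*(1/1894930) = 45689*(1/1894930) = 45689/1894930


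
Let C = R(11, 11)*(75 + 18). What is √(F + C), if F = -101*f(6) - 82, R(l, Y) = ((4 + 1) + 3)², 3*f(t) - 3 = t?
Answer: √5567 ≈ 74.612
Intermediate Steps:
f(t) = 1 + t/3
R(l, Y) = 64 (R(l, Y) = (5 + 3)² = 8² = 64)
F = -385 (F = -101*(1 + (⅓)*6) - 82 = -101*(1 + 2) - 82 = -101*3 - 82 = -303 - 82 = -385)
C = 5952 (C = 64*(75 + 18) = 64*93 = 5952)
√(F + C) = √(-385 + 5952) = √5567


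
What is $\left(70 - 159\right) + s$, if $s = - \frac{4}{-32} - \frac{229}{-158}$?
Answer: $- \frac{55253}{632} \approx -87.426$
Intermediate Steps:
$s = \frac{995}{632}$ ($s = \left(-4\right) \left(- \frac{1}{32}\right) - - \frac{229}{158} = \frac{1}{8} + \frac{229}{158} = \frac{995}{632} \approx 1.5744$)
$\left(70 - 159\right) + s = \left(70 - 159\right) + \frac{995}{632} = -89 + \frac{995}{632} = - \frac{55253}{632}$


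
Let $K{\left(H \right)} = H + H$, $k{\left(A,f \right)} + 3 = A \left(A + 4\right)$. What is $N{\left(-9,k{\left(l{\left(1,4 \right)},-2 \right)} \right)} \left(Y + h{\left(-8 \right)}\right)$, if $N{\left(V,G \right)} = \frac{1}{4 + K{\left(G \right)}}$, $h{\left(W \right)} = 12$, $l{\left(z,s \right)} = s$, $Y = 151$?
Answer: $\frac{163}{62} \approx 2.629$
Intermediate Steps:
$k{\left(A,f \right)} = -3 + A \left(4 + A\right)$ ($k{\left(A,f \right)} = -3 + A \left(A + 4\right) = -3 + A \left(4 + A\right)$)
$K{\left(H \right)} = 2 H$
$N{\left(V,G \right)} = \frac{1}{4 + 2 G}$
$N{\left(-9,k{\left(l{\left(1,4 \right)},-2 \right)} \right)} \left(Y + h{\left(-8 \right)}\right) = \frac{1}{2 \left(2 + \left(-3 + 4^{2} + 4 \cdot 4\right)\right)} \left(151 + 12\right) = \frac{1}{2 \left(2 + \left(-3 + 16 + 16\right)\right)} 163 = \frac{1}{2 \left(2 + 29\right)} 163 = \frac{1}{2 \cdot 31} \cdot 163 = \frac{1}{2} \cdot \frac{1}{31} \cdot 163 = \frac{1}{62} \cdot 163 = \frac{163}{62}$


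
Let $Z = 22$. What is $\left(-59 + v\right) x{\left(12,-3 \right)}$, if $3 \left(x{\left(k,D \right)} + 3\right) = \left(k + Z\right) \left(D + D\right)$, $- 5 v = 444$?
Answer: $\frac{52469}{5} \approx 10494.0$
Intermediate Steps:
$v = - \frac{444}{5}$ ($v = \left(- \frac{1}{5}\right) 444 = - \frac{444}{5} \approx -88.8$)
$x{\left(k,D \right)} = -3 + \frac{2 D \left(22 + k\right)}{3}$ ($x{\left(k,D \right)} = -3 + \frac{\left(k + 22\right) \left(D + D\right)}{3} = -3 + \frac{\left(22 + k\right) 2 D}{3} = -3 + \frac{2 D \left(22 + k\right)}{3}$)
$\left(-59 + v\right) x{\left(12,-3 \right)} = \left(-59 - \frac{444}{5}\right) \left(-3 + \frac{44}{3} \left(-3\right) + \frac{2}{3} \left(-3\right) 12\right) = - \frac{739 \left(-3 - 44 - 24\right)}{5} = \left(- \frac{739}{5}\right) \left(-71\right) = \frac{52469}{5}$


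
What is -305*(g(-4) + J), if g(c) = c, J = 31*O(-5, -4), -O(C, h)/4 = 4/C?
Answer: -29036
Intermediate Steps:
O(C, h) = -16/C
J = 496/5 (J = 31*(-16/(-5)) = 31*(-16*(-⅕)) = 31*(16/5) = 496/5 ≈ 99.200)
-305*(g(-4) + J) = -305*(-4 + 496/5) = -305*476/5 = -29036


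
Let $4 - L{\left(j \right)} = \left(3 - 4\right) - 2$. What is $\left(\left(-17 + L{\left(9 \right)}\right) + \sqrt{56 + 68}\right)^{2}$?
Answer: $224 - 40 \sqrt{31} \approx 1.2894$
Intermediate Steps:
$L{\left(j \right)} = 7$ ($L{\left(j \right)} = 4 - \left(\left(3 - 4\right) - 2\right) = 4 - \left(-1 - 2\right) = 4 - -3 = 4 + 3 = 7$)
$\left(\left(-17 + L{\left(9 \right)}\right) + \sqrt{56 + 68}\right)^{2} = \left(\left(-17 + 7\right) + \sqrt{56 + 68}\right)^{2} = \left(-10 + \sqrt{124}\right)^{2} = \left(-10 + 2 \sqrt{31}\right)^{2}$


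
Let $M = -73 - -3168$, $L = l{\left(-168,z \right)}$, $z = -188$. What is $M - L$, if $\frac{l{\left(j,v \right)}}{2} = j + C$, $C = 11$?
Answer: $3409$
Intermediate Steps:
$l{\left(j,v \right)} = 22 + 2 j$ ($l{\left(j,v \right)} = 2 \left(j + 11\right) = 2 \left(11 + j\right) = 22 + 2 j$)
$L = -314$ ($L = 22 + 2 \left(-168\right) = 22 - 336 = -314$)
$M = 3095$ ($M = -73 + 3168 = 3095$)
$M - L = 3095 - -314 = 3095 + 314 = 3409$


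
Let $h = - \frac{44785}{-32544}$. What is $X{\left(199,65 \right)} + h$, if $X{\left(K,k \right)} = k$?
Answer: $\frac{2160145}{32544} \approx 66.376$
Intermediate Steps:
$h = \frac{44785}{32544}$ ($h = \left(-44785\right) \left(- \frac{1}{32544}\right) = \frac{44785}{32544} \approx 1.3761$)
$X{\left(199,65 \right)} + h = 65 + \frac{44785}{32544} = \frac{2160145}{32544}$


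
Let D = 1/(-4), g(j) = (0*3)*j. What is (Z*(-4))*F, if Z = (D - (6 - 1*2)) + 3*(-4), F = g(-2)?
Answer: 0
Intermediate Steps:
g(j) = 0 (g(j) = 0*j = 0)
D = -¼ ≈ -0.25000
F = 0
Z = -65/4 (Z = (-¼ - (6 - 1*2)) + 3*(-4) = (-¼ - (6 - 2)) - 12 = (-¼ - 1*4) - 12 = (-¼ - 4) - 12 = -17/4 - 12 = -65/4 ≈ -16.250)
(Z*(-4))*F = -65/4*(-4)*0 = 65*0 = 0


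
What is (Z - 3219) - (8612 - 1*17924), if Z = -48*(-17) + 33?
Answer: 6942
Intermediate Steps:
Z = 849 (Z = 816 + 33 = 849)
(Z - 3219) - (8612 - 1*17924) = (849 - 3219) - (8612 - 1*17924) = -2370 - (8612 - 17924) = -2370 - 1*(-9312) = -2370 + 9312 = 6942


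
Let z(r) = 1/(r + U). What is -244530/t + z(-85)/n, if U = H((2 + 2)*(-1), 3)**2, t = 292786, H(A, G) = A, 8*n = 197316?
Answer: -32011830427/38329076961 ≈ -0.83518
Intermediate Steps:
n = 49329/2 (n = (1/8)*197316 = 49329/2 ≈ 24665.)
U = 16 (U = ((2 + 2)*(-1))**2 = (4*(-1))**2 = (-4)**2 = 16)
z(r) = 1/(16 + r) (z(r) = 1/(r + 16) = 1/(16 + r))
-244530/t + z(-85)/n = -244530/292786 + 1/((16 - 85)*(49329/2)) = -244530*1/292786 + (2/49329)/(-69) = -9405/11261 - 1/69*2/49329 = -9405/11261 - 2/3403701 = -32011830427/38329076961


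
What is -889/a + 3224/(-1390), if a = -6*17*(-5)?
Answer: -57599/14178 ≈ -4.0626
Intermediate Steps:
a = 510 (a = -102*(-5) = 510)
-889/a + 3224/(-1390) = -889/510 + 3224/(-1390) = -889*1/510 + 3224*(-1/1390) = -889/510 - 1612/695 = -57599/14178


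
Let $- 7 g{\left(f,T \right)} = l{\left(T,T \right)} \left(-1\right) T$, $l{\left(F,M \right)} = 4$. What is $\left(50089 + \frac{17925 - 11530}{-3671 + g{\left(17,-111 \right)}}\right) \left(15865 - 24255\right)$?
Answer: $- \frac{10985293667760}{26141} \approx -4.2023 \cdot 10^{8}$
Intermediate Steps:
$g{\left(f,T \right)} = \frac{4 T}{7}$ ($g{\left(f,T \right)} = - \frac{4 \left(-1\right) T}{7} = - \frac{\left(-4\right) T}{7} = \frac{4 T}{7}$)
$\left(50089 + \frac{17925 - 11530}{-3671 + g{\left(17,-111 \right)}}\right) \left(15865 - 24255\right) = \left(50089 + \frac{17925 - 11530}{-3671 + \frac{4}{7} \left(-111\right)}\right) \left(15865 - 24255\right) = \left(50089 + \frac{6395}{-3671 - \frac{444}{7}}\right) \left(-8390\right) = \left(50089 + \frac{6395}{- \frac{26141}{7}}\right) \left(-8390\right) = \left(50089 + 6395 \left(- \frac{7}{26141}\right)\right) \left(-8390\right) = \left(50089 - \frac{44765}{26141}\right) \left(-8390\right) = \frac{1309331784}{26141} \left(-8390\right) = - \frac{10985293667760}{26141}$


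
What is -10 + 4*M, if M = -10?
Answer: -50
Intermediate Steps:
-10 + 4*M = -10 + 4*(-10) = -10 - 40 = -50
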